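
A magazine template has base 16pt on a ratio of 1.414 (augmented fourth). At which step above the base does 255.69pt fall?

1.414ⁿ = 255.69 / 16 = 15.9806
n = ln(15.9806) / ln(1.414) = 2.7714 / 0.3464 ≈ 8.00

8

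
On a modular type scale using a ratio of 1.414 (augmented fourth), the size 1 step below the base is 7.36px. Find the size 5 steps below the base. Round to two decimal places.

The gap is -5 − (-1) = -4 steps, so the factor is 1.414^-4.
7.36 ÷ 1.414⁴ = 7.36 ÷ 3.99758 ≈ 1.841

1.84px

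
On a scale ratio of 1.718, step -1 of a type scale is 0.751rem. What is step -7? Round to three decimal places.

0.751 ÷ 1.718⁶ = 0.751 ÷ 25.71218 ≈ 0.029

0.029rem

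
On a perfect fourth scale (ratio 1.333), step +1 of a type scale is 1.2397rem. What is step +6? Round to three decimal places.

5.218rem

Moving from step +1 to step +6 is 5 steps up, so multiply by r⁵.
1.2397 × 1.333⁵ = 1.2397 × 4.20873 ≈ 5.218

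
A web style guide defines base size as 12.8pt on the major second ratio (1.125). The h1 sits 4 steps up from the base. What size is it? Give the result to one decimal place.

12.8 × 1.125⁴ = 12.8 × 1.60181 ≈ 20.50

20.5pt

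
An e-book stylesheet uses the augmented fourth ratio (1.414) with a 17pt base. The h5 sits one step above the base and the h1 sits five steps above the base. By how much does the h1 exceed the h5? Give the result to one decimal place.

Step 1: 17.0 × 1.414 = 24.038pt
Step 5: 17.0 × 1.414⁵ = 96.094pt
Difference: 96.094 − 24.038 = 72.056pt

72.1pt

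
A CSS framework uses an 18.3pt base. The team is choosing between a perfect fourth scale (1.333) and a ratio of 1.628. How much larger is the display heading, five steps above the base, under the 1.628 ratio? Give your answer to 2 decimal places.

Perfect fourth: 18.3 × 1.333⁵ = 77.0197pt
At 1.628: 18.3 × 1.628⁵ = 209.2778pt
Difference: 209.2778 − 77.0197 = 132.2581pt

132.26pt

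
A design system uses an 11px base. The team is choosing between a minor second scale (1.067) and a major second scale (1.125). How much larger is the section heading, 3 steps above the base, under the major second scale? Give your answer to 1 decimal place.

2.3px

Minor second: 11.0 × 1.067³ = 13.362px
Major second: 11.0 × 1.125³ = 15.662px
Difference: 15.662 − 13.362 = 2.300px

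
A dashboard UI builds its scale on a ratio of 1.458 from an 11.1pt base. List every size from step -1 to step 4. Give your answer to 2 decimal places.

Step -1: 11.1 ÷ 1.458 = 7.61
Step 0: 11.1pt
Step 1: 11.1 × 1.458 = 16.18
Step 2: 11.1 × 1.458² = 23.60
Step 3: 11.1 × 1.458³ = 34.40
Step 4: 11.1 × 1.458⁴ = 50.16

7.61pt, 11.10pt, 16.18pt, 23.60pt, 34.40pt, 50.16pt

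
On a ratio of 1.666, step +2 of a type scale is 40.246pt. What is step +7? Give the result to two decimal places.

516.53pt

40.246 × 1.666⁵ = 40.246 × 12.83438 ≈ 516.533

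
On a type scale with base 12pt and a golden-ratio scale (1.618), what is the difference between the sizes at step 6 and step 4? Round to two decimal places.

Step 4: 12.0 × 1.618⁴ = 82.2423pt
Step 6: 12.0 × 1.618⁶ = 215.3041pt
Difference: 215.3041 − 82.2423 = 133.0618pt

133.06pt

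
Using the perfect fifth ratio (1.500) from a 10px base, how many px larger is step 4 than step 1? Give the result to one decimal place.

35.6px

Step 1: 10.0 × 1.500 = 15.000px
Step 4: 10.0 × 1.500⁴ = 50.625px
Difference: 50.625 − 15.000 = 35.625px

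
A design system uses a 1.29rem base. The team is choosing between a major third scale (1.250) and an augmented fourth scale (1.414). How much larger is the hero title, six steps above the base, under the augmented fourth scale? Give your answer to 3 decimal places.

5.390rem

Major third: 1.29 × 1.250⁶ = 4.92096rem
Augmented fourth: 1.29 × 1.414⁶ = 10.31065rem
Difference: 10.31065 − 4.92096 = 5.38969rem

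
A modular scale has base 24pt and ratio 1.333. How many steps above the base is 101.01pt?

1.333ⁿ = 101.01 / 24 = 4.2088
n = ln(4.2088) / ln(1.333) = 1.4372 / 0.2874 ≈ 5.00

5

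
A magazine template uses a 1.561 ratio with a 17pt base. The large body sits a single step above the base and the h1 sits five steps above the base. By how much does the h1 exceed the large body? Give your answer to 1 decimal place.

131.0pt

Step 1: 17.0 × 1.561 = 26.537pt
Step 5: 17.0 × 1.561⁵ = 157.566pt
Difference: 157.566 − 26.537 = 131.029pt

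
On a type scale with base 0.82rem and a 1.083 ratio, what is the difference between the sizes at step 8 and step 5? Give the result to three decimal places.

0.330rem

Step 5: 0.82 × 1.083⁵ = 1.22168rem
Step 8: 0.82 × 1.083⁸ = 1.55182rem
Difference: 1.55182 − 1.22168 = 0.33014rem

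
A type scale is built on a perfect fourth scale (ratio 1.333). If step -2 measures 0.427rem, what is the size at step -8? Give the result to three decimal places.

0.076rem

0.427 ÷ 1.333⁶ = 0.427 ÷ 5.61023 ≈ 0.076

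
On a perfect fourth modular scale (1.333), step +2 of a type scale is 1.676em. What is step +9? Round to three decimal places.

12.534em

1.676 × 1.333⁷ = 1.676 × 7.47844 ≈ 12.534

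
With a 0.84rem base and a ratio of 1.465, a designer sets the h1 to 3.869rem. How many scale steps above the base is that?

1.465ⁿ = 3.869 / 0.84 = 4.6060
n = ln(4.6060) / ln(1.465) = 1.5273 / 0.3819 ≈ 4.00

4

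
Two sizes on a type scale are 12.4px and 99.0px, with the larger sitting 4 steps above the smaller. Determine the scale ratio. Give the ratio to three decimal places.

The ratio satisfies 12.4 × r⁴ = 99.0, so r = (99.0 / 12.4)^(1/4).
r = 7.9839^(1/4) ≈ 1.6809

1.681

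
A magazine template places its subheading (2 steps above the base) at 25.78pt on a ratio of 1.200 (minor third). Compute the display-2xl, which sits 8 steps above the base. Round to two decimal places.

25.78 × 1.200⁶ = 25.78 × 2.98598 ≈ 76.979

76.98pt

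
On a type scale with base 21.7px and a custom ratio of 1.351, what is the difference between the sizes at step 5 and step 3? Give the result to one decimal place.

44.2px

Step 3: 21.7 × 1.351³ = 53.509px
Step 5: 21.7 × 1.351⁵ = 97.664px
Difference: 97.664 − 53.509 = 44.155px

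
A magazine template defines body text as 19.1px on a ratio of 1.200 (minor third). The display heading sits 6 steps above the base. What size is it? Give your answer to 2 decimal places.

Every step multiplies by the scale ratio.
19.1 × 1.200⁶ = 19.1 × 2.98598 ≈ 57.03

57.03px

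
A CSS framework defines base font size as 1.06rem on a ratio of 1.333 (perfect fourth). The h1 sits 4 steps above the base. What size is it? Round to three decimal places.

1.06 × 1.333⁴ = 1.06 × 3.15733 ≈ 3.347

3.347rem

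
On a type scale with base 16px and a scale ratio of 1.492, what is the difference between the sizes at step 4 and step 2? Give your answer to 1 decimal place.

43.7px

Step 2: 16.0 × 1.492² = 35.617px
Step 4: 16.0 × 1.492⁴ = 79.286px
Difference: 79.286 − 35.617 = 43.669px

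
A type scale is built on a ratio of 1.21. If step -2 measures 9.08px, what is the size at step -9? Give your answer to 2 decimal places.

9.08 ÷ 1.21⁷ = 9.08 ÷ 3.79750 ≈ 2.391

2.39px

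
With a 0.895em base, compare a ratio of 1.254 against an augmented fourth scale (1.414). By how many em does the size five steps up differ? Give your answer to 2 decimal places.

2.28em

At 1.254: 0.895 × 1.254⁵ = 2.7753em
Augmented fourth: 0.895 × 1.414⁵ = 5.0591em
Difference: 5.0591 − 2.7753 = 2.2838em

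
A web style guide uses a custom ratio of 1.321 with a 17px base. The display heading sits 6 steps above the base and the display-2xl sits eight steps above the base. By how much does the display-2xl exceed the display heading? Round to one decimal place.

67.3px

Step 6: 17.0 × 1.321⁶ = 90.337px
Step 8: 17.0 × 1.321⁸ = 157.642px
Difference: 157.642 − 90.337 = 67.305px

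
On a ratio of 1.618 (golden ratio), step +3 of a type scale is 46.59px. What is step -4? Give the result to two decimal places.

1.60px

Moving from step +3 to step -4 is 7 steps down, so divide by r⁷.
46.59 ÷ 1.618⁷ = 46.59 ÷ 29.03017 ≈ 1.605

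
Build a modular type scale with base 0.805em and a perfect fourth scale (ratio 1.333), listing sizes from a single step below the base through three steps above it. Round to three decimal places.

Step -1: 0.805 ÷ 1.333 = 0.604
Step 0: 0.805em
Step 1: 0.805 × 1.333 = 1.073
Step 2: 0.805 × 1.333² = 1.430
Step 3: 0.805 × 1.333³ = 1.907

0.604em, 0.805em, 1.073em, 1.430em, 1.907em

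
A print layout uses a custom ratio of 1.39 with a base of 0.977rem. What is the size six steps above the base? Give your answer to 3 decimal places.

0.977 × 1.39⁶ = 0.977 × 7.21255 ≈ 7.047

7.047rem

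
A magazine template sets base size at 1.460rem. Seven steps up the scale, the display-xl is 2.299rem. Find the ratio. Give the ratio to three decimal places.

1.067

r⁷ = 2.299 / 1.460, so r = (2.299/1.460)^(1/7).
r = 1.5747^(1/7) ≈ 1.0670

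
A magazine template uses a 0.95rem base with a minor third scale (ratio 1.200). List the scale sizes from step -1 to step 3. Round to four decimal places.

Step -1: 0.95 ÷ 1.200 = 0.7917
Step 0: 0.95rem
Step 1: 0.95 × 1.200 = 1.1400
Step 2: 0.95 × 1.200² = 1.3680
Step 3: 0.95 × 1.200³ = 1.6416

0.7917rem, 0.9500rem, 1.1400rem, 1.3680rem, 1.6416rem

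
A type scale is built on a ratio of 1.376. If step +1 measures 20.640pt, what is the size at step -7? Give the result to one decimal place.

20.640 ÷ 1.376⁸ = 20.640 ÷ 12.85131 ≈ 1.606

1.6pt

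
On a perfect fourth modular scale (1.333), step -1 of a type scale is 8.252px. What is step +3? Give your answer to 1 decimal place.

8.252 × 1.333⁴ = 8.252 × 3.15733 ≈ 26.054

26.1px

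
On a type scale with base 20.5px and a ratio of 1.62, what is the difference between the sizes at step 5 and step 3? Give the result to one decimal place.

Step 3: 20.5 × 1.62³ = 87.156px
Step 5: 20.5 × 1.62⁵ = 228.733px
Difference: 228.733 − 87.156 = 141.577px

141.6px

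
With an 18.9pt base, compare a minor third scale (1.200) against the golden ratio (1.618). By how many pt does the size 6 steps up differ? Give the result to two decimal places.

Minor third: 18.9 × 1.200⁶ = 56.4351pt
Golden ratio: 18.9 × 1.618⁶ = 339.1040pt
Difference: 339.1040 − 56.4351 = 282.6689pt

282.67pt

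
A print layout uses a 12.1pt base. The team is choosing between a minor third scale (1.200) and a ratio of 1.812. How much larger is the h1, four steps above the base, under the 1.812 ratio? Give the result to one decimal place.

Minor third: 12.1 × 1.200⁴ = 25.091pt
At 1.812: 12.1 × 1.812⁴ = 130.442pt
Difference: 130.442 − 25.091 = 105.351pt

105.4pt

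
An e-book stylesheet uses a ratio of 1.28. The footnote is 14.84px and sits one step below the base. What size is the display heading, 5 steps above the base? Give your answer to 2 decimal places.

14.84 × 1.28⁶ = 14.84 × 4.39805 ≈ 65.267

65.27px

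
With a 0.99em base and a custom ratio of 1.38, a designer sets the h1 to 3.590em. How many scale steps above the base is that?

4

1.38ⁿ = 3.590 / 0.99 = 3.6263
n = ln(3.6263) / ln(1.38) = 1.2882 / 0.3221 ≈ 4.00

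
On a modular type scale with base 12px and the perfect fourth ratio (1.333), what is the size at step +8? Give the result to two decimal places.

12.0 × 1.333⁸ = 12.0 × 9.96876 ≈ 119.63

119.63px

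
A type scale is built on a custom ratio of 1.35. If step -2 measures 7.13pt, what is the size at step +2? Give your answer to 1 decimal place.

7.13 × 1.35⁴ = 7.13 × 3.32151 ≈ 23.682

23.7pt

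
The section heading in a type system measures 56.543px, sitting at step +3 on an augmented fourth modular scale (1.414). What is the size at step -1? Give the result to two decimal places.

14.14px

56.543 ÷ 1.414⁴ = 56.543 ÷ 3.99758 ≈ 14.144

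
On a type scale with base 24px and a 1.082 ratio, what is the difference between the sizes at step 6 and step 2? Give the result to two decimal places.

10.41px

Step 2: 24.0 × 1.082² = 28.0974px
Step 6: 24.0 × 1.082⁶ = 38.5101px
Difference: 38.5101 − 28.0974 = 10.4127px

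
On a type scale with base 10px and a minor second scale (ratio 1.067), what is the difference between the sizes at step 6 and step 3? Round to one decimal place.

2.6px

Step 3: 10.0 × 1.067³ = 12.148px
Step 6: 10.0 × 1.067⁶ = 14.757px
Difference: 14.757 − 12.148 = 2.609px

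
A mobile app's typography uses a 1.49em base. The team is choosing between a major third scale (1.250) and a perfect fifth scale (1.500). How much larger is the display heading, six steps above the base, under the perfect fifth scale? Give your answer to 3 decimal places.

11.288em

Major third: 1.49 × 1.250⁶ = 5.68390em
Perfect fifth: 1.49 × 1.500⁶ = 16.97203em
Difference: 16.97203 − 5.68390 = 11.28813em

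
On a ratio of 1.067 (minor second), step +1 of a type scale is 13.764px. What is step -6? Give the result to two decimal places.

8.74px

13.764 ÷ 1.067⁷ = 13.764 ÷ 1.57453 ≈ 8.742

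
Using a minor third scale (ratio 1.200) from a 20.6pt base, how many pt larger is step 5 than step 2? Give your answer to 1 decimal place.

21.6pt

Step 2: 20.6 × 1.200² = 29.664pt
Step 5: 20.6 × 1.200⁵ = 51.259pt
Difference: 51.259 − 29.664 = 21.595pt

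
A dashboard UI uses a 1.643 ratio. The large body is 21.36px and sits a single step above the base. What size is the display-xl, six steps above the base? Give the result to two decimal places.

255.73px

The gap is 6 − (1) = 5 steps, so the factor is 1.643^5.
21.36 × 1.643⁵ = 21.36 × 11.97258 ≈ 255.734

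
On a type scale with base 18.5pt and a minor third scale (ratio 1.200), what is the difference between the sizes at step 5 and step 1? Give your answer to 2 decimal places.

Step 1: 18.5 × 1.200 = 22.2000pt
Step 5: 18.5 × 1.200⁵ = 46.0339pt
Difference: 46.0339 − 22.2000 = 23.8339pt

23.83pt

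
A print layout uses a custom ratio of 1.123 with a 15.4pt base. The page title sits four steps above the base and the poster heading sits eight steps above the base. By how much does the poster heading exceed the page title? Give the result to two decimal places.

Step 4: 15.4 × 1.123⁴ = 24.4929pt
Step 8: 15.4 × 1.123⁸ = 38.9546pt
Difference: 38.9546 − 24.4929 = 14.4617pt

14.46pt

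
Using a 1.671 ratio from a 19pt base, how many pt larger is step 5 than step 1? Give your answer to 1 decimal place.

215.8pt

Step 1: 19.0 × 1.671 = 31.749pt
Step 5: 19.0 × 1.671⁵ = 247.535pt
Difference: 247.535 − 31.749 = 215.786pt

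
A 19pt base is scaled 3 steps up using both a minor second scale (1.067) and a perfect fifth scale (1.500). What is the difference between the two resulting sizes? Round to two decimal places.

41.04pt

Minor second: 19.0 × 1.067³ = 23.0806pt
Perfect fifth: 19.0 × 1.500³ = 64.1250pt
Difference: 64.1250 − 23.0806 = 41.0444pt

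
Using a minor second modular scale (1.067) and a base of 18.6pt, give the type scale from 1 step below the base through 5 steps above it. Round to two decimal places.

17.43pt, 18.60pt, 19.85pt, 21.18pt, 22.59pt, 24.11pt, 25.72pt

Step -1: 18.6 ÷ 1.067 = 17.43
Step 0: 18.6pt
Step 1: 18.6 × 1.067 = 19.85
Step 2: 18.6 × 1.067² = 21.18
Step 3: 18.6 × 1.067³ = 22.59
Step 4: 18.6 × 1.067⁴ = 24.11
Step 5: 18.6 × 1.067⁵ = 25.72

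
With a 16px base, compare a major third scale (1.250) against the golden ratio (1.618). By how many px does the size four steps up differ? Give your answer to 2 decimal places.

Major third: 16.0 × 1.250⁴ = 39.0625px
Golden ratio: 16.0 × 1.618⁴ = 109.6564px
Difference: 109.6564 − 39.0625 = 70.5939px

70.59px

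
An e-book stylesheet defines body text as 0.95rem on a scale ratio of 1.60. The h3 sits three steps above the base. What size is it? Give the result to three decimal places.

3.891rem

0.95 × 1.60³ = 0.95 × 4.09600 ≈ 3.891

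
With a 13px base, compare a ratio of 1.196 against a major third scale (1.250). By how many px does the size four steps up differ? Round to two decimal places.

5.14px

At 1.196: 13.0 × 1.196⁴ = 26.5992px
Major third: 13.0 × 1.250⁴ = 31.7383px
Difference: 31.7383 − 26.5992 = 5.1391px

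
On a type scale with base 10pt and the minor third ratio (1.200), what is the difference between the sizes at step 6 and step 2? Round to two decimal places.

15.46pt

Step 2: 10.0 × 1.200² = 14.4000pt
Step 6: 10.0 × 1.200⁶ = 29.8598pt
Difference: 29.8598 − 14.4000 = 15.4598pt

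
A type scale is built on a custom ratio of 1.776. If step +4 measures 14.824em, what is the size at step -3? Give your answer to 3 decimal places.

14.824 ÷ 1.776⁷ = 14.824 ÷ 55.73150 ≈ 0.266

0.266em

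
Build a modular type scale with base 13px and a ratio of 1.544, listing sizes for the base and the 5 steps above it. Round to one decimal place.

13.0px, 20.1px, 31.0px, 47.9px, 73.9px, 114.1px

Step 0: 13px
Step 1: 13.0 × 1.544 = 20.1
Step 2: 13.0 × 1.544² = 31.0
Step 3: 13.0 × 1.544³ = 47.9
Step 4: 13.0 × 1.544⁴ = 73.9
Step 5: 13.0 × 1.544⁵ = 114.1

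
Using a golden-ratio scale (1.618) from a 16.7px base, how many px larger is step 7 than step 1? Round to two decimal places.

Step 1: 16.7 × 1.618 = 27.0206px
Step 7: 16.7 × 1.618⁷ = 484.8039px
Difference: 484.8039 − 27.0206 = 457.7833px

457.78px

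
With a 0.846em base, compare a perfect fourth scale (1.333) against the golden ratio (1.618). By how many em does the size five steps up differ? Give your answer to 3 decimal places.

Perfect fourth: 0.846 × 1.333⁵ = 3.56058em
Golden ratio: 0.846 × 1.618⁵ = 9.38130em
Difference: 9.38130 − 3.56058 = 5.82072em

5.821em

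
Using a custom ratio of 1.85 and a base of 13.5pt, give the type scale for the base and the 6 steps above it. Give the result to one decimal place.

13.5pt, 25.0pt, 46.2pt, 85.5pt, 158.1pt, 292.5pt, 541.2pt

Step 0: 13.5pt
Step 1: 13.5 × 1.85 = 25.0
Step 2: 13.5 × 1.85² = 46.2
Step 3: 13.5 × 1.85³ = 85.5
Step 4: 13.5 × 1.85⁴ = 158.1
Step 5: 13.5 × 1.85⁵ = 292.5
Step 6: 13.5 × 1.85⁶ = 541.2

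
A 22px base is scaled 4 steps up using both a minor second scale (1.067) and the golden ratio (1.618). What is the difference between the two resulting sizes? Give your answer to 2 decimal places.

122.26px

Minor second: 22.0 × 1.067⁴ = 28.5155px
Golden ratio: 22.0 × 1.618⁴ = 150.7776px
Difference: 150.7776 − 28.5155 = 122.2621px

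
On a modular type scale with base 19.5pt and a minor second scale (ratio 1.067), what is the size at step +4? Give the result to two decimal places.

25.28pt

Every step multiplies by the scale ratio.
19.5 × 1.067⁴ = 19.5 × 1.29616 ≈ 25.28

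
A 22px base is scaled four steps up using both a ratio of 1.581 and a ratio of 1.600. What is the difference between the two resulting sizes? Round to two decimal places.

At 1.581: 22.0 × 1.581⁴ = 137.4517px
At 1.600: 22.0 × 1.600⁴ = 144.1792px
Difference: 144.1792 − 137.4517 = 6.7275px

6.73px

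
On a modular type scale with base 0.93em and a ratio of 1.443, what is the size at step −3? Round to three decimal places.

Every step multiplies by the scale ratio.
0.93 ÷ 1.443³ = 0.93 ÷ 3.00469 ≈ 0.310

0.310em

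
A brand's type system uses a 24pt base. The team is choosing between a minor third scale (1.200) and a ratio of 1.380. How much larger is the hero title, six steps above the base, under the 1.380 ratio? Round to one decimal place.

Minor third: 24.0 × 1.200⁶ = 71.664pt
At 1.380: 24.0 × 1.380⁶ = 165.762pt
Difference: 165.762 − 71.664 = 94.098pt

94.1pt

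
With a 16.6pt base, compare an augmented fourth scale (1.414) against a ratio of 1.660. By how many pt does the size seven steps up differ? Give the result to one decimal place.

389.0pt

Augmented fourth: 16.6 × 1.414⁷ = 187.609pt
At 1.660: 16.6 × 1.660⁷ = 576.587pt
Difference: 576.587 − 187.609 = 388.978pt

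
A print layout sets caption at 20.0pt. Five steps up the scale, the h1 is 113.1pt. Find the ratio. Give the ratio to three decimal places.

1.414

The ratio satisfies 20.0 × r⁵ = 113.1, so r = (113.1 / 20.0)^(1/5).
r = 5.6550^(1/5) ≈ 1.4141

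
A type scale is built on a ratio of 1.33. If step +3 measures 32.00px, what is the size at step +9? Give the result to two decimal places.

32.00 × 1.33⁶ = 32.00 × 5.53490 ≈ 177.117

177.12px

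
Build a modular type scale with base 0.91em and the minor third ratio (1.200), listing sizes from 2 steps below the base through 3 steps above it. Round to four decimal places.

Step -2: 0.91 ÷ 1.200² = 0.6319
Step -1: 0.91 ÷ 1.200 = 0.7583
Step 0: 0.91em
Step 1: 0.91 × 1.200 = 1.0920
Step 2: 0.91 × 1.200² = 1.3104
Step 3: 0.91 × 1.200³ = 1.5725

0.6319em, 0.7583em, 0.9100em, 1.0920em, 1.3104em, 1.5725em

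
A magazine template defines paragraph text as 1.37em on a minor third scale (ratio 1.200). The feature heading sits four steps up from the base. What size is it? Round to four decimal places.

2.8408em

Every step multiplies by the scale ratio.
1.37 × 1.200⁴ = 1.37 × 2.07360 ≈ 2.8408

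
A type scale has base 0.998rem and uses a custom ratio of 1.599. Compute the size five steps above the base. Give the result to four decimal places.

Every step multiplies by the scale ratio.
0.998 × 1.599⁵ = 0.998 × 10.45303 ≈ 10.4321

10.4321rem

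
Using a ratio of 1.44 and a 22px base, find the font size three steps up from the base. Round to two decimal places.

65.69px

22.0 × 1.44³ = 22.0 × 2.98598 ≈ 65.69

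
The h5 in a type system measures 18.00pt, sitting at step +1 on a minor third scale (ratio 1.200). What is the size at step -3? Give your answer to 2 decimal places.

The gap is -3 − (1) = -4 steps, so the factor is 1.200^-4.
18.00 ÷ 1.200⁴ = 18.00 ÷ 2.07360 ≈ 8.681

8.68pt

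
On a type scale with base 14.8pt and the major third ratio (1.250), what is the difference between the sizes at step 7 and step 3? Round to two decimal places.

Step 3: 14.8 × 1.250³ = 28.9062pt
Step 7: 14.8 × 1.250⁷ = 70.5719pt
Difference: 70.5719 − 28.9062 = 41.6657pt

41.67pt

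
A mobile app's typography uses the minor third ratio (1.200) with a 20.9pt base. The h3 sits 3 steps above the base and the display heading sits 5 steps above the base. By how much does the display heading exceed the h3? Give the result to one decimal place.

Step 3: 20.9 × 1.200³ = 36.115pt
Step 5: 20.9 × 1.200⁵ = 52.006pt
Difference: 52.006 − 36.115 = 15.891pt

15.9pt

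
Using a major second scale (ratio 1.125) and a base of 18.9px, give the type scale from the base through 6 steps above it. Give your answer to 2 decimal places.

18.90px, 21.26px, 23.92px, 26.91px, 30.27px, 34.06px, 38.32px

Step 0: 18.9px
Step 1: 18.9 × 1.125 = 21.26
Step 2: 18.9 × 1.125² = 23.92
Step 3: 18.9 × 1.125³ = 26.91
Step 4: 18.9 × 1.125⁴ = 30.27
Step 5: 18.9 × 1.125⁵ = 34.06
Step 6: 18.9 × 1.125⁶ = 38.32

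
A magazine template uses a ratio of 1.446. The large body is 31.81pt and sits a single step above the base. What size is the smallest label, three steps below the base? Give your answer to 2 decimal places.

31.81 ÷ 1.446⁴ = 31.81 ÷ 4.37193 ≈ 7.276

7.28pt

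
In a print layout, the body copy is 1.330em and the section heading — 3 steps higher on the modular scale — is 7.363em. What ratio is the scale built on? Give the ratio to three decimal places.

The ratio satisfies 1.330 × r³ = 7.363, so r = (7.363 / 1.330)^(1/3).
r = 5.5361^(1/3) ≈ 1.7690

1.769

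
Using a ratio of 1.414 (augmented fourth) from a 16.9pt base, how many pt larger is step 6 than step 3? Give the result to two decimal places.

87.30pt

Step 3: 16.9 × 1.414³ = 47.7788pt
Step 6: 16.9 × 1.414⁶ = 135.0775pt
Difference: 135.0775 − 47.7788 = 87.2987pt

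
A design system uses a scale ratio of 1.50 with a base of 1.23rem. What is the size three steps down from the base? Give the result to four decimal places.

0.3644rem

Every step multiplies by the scale ratio.
1.23 ÷ 1.50³ = 1.23 ÷ 3.37500 ≈ 0.3644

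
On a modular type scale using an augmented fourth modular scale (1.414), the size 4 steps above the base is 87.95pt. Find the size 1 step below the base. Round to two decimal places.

15.56pt

87.95 ÷ 1.414⁵ = 87.95 ÷ 5.65258 ≈ 15.559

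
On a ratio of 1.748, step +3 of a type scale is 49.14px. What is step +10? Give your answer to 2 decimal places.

2450.33px

The gap is 10 − (3) = 7 steps, so the factor is 1.748^7.
49.14 × 1.748⁷ = 49.14 × 49.86433 ≈ 2450.333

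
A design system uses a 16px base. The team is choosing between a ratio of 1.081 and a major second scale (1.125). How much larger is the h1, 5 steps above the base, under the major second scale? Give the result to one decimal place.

5.2px

At 1.081: 16.0 × 1.081⁵ = 23.618px
Major second: 16.0 × 1.125⁵ = 28.833px
Difference: 28.833 − 23.618 = 5.215px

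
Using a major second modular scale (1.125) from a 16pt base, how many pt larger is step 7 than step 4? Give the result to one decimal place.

10.9pt

Step 4: 16.0 × 1.125⁴ = 25.629pt
Step 7: 16.0 × 1.125⁷ = 36.491pt
Difference: 36.491 − 25.629 = 10.862pt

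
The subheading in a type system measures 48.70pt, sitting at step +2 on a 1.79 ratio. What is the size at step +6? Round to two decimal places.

499.97pt

48.70 × 1.79⁴ = 48.70 × 10.26626 ≈ 499.967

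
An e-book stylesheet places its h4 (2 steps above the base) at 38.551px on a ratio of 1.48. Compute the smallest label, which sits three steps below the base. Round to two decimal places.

5.43px

38.551 ÷ 1.48⁵ = 38.551 ÷ 7.10082 ≈ 5.429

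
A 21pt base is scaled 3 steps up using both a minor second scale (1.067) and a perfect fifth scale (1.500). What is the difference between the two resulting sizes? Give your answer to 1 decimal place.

45.4pt

Minor second: 21.0 × 1.067³ = 25.510pt
Perfect fifth: 21.0 × 1.500³ = 70.875pt
Difference: 70.875 − 25.510 = 45.365pt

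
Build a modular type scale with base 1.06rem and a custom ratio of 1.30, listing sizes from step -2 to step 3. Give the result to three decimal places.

Step -2: 1.06 ÷ 1.30² = 0.627
Step -1: 1.06 ÷ 1.30 = 0.815
Step 0: 1.06rem
Step 1: 1.06 × 1.30 = 1.378
Step 2: 1.06 × 1.30² = 1.791
Step 3: 1.06 × 1.30³ = 2.329

0.627rem, 0.815rem, 1.060rem, 1.378rem, 1.791rem, 2.329rem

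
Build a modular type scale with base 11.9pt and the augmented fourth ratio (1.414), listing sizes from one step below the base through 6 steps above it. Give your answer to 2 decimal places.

Step -1: 11.9 ÷ 1.414 = 8.42
Step 0: 11.9pt
Step 1: 11.9 × 1.414 = 16.83
Step 2: 11.9 × 1.414² = 23.79
Step 3: 11.9 × 1.414³ = 33.64
Step 4: 11.9 × 1.414⁴ = 47.57
Step 5: 11.9 × 1.414⁵ = 67.27
Step 6: 11.9 × 1.414⁶ = 95.11

8.42pt, 11.90pt, 16.83pt, 23.79pt, 33.64pt, 47.57pt, 67.27pt, 95.11pt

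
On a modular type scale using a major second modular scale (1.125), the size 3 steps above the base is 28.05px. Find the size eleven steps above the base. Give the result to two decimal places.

Moving from step +3 to step +11 is 8 steps up, so multiply by r⁸.
28.05 × 1.125⁸ = 28.05 × 2.56578 ≈ 71.970

71.97px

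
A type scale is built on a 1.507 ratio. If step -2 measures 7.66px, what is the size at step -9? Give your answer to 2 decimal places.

0.43px

7.66 ÷ 1.507⁷ = 7.66 ÷ 17.65195 ≈ 0.434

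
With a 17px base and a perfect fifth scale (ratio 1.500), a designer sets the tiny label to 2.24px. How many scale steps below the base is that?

1.500ⁿ = 17 / 2.24 = 7.5893
n = ln(7.5893) / ln(1.500) = 2.0267 / 0.4055 ≈ 5.00

5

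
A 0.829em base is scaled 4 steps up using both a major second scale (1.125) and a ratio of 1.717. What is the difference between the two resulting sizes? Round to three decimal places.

5.877em

Major second: 0.829 × 1.125⁴ = 1.32790em
At 1.717: 0.829 × 1.717⁴ = 7.20503em
Difference: 7.20503 − 1.32790 = 5.87713em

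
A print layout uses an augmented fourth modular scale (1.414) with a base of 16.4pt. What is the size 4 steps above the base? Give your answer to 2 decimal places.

65.56pt

16.4 × 1.414⁴ = 16.4 × 3.99758 ≈ 65.56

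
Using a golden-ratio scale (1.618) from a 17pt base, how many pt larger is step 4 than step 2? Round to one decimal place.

72.0pt

Step 2: 17.0 × 1.618² = 44.505pt
Step 4: 17.0 × 1.618⁴ = 116.510pt
Difference: 116.510 − 44.505 = 72.005pt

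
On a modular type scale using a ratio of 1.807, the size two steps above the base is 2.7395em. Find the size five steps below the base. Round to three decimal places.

Moving from step +2 to step -5 is 7 steps down, so divide by r⁷.
2.7395 ÷ 1.807⁷ = 2.7395 ÷ 62.90817 ≈ 0.044

0.044em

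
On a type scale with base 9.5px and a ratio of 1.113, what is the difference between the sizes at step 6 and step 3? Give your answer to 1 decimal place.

5.0px

Step 3: 9.5 × 1.113³ = 13.098px
Step 6: 9.5 × 1.113⁶ = 18.059px
Difference: 18.059 − 13.098 = 4.961px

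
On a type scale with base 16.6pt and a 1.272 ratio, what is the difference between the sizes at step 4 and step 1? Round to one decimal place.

Step 1: 16.6 × 1.272 = 21.115pt
Step 4: 16.6 × 1.272⁴ = 43.457pt
Difference: 43.457 − 21.115 = 22.342pt

22.3pt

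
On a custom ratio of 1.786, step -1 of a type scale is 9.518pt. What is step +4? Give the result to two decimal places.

9.518 × 1.786⁵ = 9.518 × 18.17219 ≈ 172.963

172.96pt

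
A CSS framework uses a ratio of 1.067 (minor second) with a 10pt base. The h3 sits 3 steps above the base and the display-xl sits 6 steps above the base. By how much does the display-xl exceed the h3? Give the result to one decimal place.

2.6pt

Step 3: 10.0 × 1.067³ = 12.148pt
Step 6: 10.0 × 1.067⁶ = 14.757pt
Difference: 14.757 − 12.148 = 2.609pt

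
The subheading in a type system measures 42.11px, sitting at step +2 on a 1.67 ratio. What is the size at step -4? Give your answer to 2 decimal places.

1.94px

42.11 ÷ 1.67⁶ = 42.11 ÷ 21.69196 ≈ 1.941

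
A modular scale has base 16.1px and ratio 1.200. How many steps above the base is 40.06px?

1.200ⁿ = 40.06 / 16.1 = 2.4882
n = ln(2.4882) / ln(1.200) = 0.9116 / 0.1823 ≈ 5.00

5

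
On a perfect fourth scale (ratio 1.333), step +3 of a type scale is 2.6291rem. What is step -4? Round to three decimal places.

0.352rem

2.6291 ÷ 1.333⁷ = 2.6291 ÷ 7.47844 ≈ 0.352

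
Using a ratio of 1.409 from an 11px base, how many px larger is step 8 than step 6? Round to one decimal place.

Step 6: 11.0 × 1.409⁶ = 86.071px
Step 8: 11.0 × 1.409⁸ = 170.876px
Difference: 170.876 − 86.071 = 84.805px

84.8px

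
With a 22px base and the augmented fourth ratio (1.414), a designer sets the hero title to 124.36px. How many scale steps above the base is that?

5

1.414ⁿ = 124.36 / 22 = 5.6527
n = ln(5.6527) / ln(1.414) = 1.7321 / 0.3464 ≈ 5.00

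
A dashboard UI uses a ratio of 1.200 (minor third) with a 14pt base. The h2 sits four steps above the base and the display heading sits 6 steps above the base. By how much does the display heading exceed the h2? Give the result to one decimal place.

12.8pt

Step 4: 14.0 × 1.200⁴ = 29.030pt
Step 6: 14.0 × 1.200⁶ = 41.804pt
Difference: 41.804 − 29.030 = 12.774pt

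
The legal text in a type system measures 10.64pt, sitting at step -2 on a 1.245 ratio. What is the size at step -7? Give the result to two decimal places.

The gap is -7 − (-2) = -5 steps, so the factor is 1.245^-5.
10.64 ÷ 1.245⁵ = 10.64 ÷ 2.99121 ≈ 3.557

3.56pt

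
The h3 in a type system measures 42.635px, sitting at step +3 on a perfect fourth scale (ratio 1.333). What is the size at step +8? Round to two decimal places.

Moving from step +3 to step +8 is 5 steps up, so multiply by r⁵.
42.635 × 1.333⁵ = 42.635 × 4.20873 ≈ 179.439

179.44px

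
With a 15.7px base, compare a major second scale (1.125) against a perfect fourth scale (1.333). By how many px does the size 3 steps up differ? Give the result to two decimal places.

14.83px

Major second: 15.7 × 1.125³ = 22.3541px
Perfect fourth: 15.7 × 1.333³ = 37.1869px
Difference: 37.1869 − 22.3541 = 14.8328px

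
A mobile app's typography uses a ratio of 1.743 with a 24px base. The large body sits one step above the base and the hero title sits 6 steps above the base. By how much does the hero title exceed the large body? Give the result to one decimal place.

Step 1: 24.0 × 1.743 = 41.832px
Step 6: 24.0 × 1.743⁶ = 672.970px
Difference: 672.970 − 41.832 = 631.138px

631.1px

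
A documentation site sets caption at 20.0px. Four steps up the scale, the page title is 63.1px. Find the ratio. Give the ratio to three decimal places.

1.333

r⁴ = 63.1 / 20.0, so r = (63.1/20.0)^(1/4).
r = 3.1550^(1/4) ≈ 1.3328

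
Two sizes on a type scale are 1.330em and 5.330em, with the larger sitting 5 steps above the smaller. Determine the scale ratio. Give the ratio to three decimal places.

1.320

The ratio satisfies 1.330 × r⁵ = 5.330, so r = (5.330 / 1.330)^(1/5).
r = 4.0075^(1/5) ≈ 1.3200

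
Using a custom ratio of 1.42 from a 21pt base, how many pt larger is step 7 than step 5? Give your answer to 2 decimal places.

123.23pt

Step 5: 21.0 × 1.42⁵ = 121.2442pt
Step 7: 21.0 × 1.42⁷ = 244.4768pt
Difference: 244.4768 − 121.2442 = 123.2326pt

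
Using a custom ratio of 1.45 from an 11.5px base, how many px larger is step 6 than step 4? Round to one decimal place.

Step 4: 11.5 × 1.45⁴ = 50.836px
Step 6: 11.5 × 1.45⁶ = 106.882px
Difference: 106.882 − 50.836 = 56.046px

56.0px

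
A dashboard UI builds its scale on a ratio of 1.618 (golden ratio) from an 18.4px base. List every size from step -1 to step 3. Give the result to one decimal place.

11.4px, 18.4px, 29.8px, 48.2px, 77.9px

Step -1: 18.4 ÷ 1.618 = 11.4
Step 0: 18.4px
Step 1: 18.4 × 1.618 = 29.8
Step 2: 18.4 × 1.618² = 48.2
Step 3: 18.4 × 1.618³ = 77.9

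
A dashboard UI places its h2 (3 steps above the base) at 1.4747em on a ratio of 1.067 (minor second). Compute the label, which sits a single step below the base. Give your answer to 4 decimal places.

1.1377em

Moving from step +3 to step -1 is 4 steps down, so divide by r⁴.
1.4747 ÷ 1.067⁴ = 1.4747 ÷ 1.29616 ≈ 1.1377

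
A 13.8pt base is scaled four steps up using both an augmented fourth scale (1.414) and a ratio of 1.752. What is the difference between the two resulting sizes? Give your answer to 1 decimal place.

74.9pt

Augmented fourth: 13.8 × 1.414⁴ = 55.167pt
At 1.752: 13.8 × 1.752⁴ = 130.022pt
Difference: 130.022 − 55.167 = 74.855pt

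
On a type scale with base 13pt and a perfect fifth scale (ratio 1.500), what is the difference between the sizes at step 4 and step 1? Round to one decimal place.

Step 1: 13.0 × 1.500 = 19.500pt
Step 4: 13.0 × 1.500⁴ = 65.812pt
Difference: 65.812 − 19.500 = 46.312pt

46.3pt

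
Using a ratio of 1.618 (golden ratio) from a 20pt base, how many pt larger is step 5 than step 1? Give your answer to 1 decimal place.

189.4pt

Step 1: 20.0 × 1.618 = 32.360pt
Step 5: 20.0 × 1.618⁵ = 221.780pt
Difference: 221.780 − 32.360 = 189.420pt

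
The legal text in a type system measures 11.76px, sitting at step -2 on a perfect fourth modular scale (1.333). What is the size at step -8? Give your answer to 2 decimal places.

11.76 ÷ 1.333⁶ = 11.76 ÷ 5.61023 ≈ 2.096

2.10px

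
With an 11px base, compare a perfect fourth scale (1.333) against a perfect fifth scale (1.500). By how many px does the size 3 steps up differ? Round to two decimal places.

Perfect fourth: 11.0 × 1.333³ = 26.0545px
Perfect fifth: 11.0 × 1.500³ = 37.1250px
Difference: 37.1250 − 26.0545 = 11.0705px

11.07px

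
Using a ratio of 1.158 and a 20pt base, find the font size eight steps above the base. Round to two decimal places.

64.67pt

20.0 × 1.158⁸ = 20.0 × 3.23347 ≈ 64.67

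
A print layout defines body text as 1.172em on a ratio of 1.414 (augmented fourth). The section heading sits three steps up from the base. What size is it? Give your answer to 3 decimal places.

3.313em

1.172 × 1.414³ = 1.172 × 2.82715 ≈ 3.313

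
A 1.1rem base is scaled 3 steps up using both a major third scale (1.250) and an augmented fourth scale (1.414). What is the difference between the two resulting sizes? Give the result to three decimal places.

Major third: 1.1 × 1.250³ = 2.14844rem
Augmented fourth: 1.1 × 1.414³ = 3.10986rem
Difference: 3.10986 − 2.14844 = 0.96142rem

0.961rem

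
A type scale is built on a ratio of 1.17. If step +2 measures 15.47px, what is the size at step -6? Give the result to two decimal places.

4.41px

Moving from step +2 to step -6 is 8 steps down, so divide by r⁸.
15.47 ÷ 1.17⁸ = 15.47 ÷ 3.51145 ≈ 4.406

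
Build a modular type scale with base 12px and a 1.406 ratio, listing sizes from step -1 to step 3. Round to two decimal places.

Step -1: 12.0 ÷ 1.406 = 8.53
Step 0: 12px
Step 1: 12.0 × 1.406 = 16.87
Step 2: 12.0 × 1.406² = 23.72
Step 3: 12.0 × 1.406³ = 33.35

8.53px, 12.00px, 16.87px, 23.72px, 33.35px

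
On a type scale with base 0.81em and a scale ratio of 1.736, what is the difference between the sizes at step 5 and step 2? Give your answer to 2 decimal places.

Step 2: 0.81 × 1.736² = 2.4411em
Step 5: 0.81 × 1.736⁵ = 12.7713em
Difference: 12.7713 − 2.4411 = 10.3302em

10.33em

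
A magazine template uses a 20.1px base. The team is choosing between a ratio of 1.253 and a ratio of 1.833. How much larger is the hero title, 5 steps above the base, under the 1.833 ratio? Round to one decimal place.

At 1.253: 20.1 × 1.253⁵ = 62.080px
At 1.833: 20.1 × 1.833⁵ = 415.919px
Difference: 415.919 − 62.080 = 353.839px

353.8px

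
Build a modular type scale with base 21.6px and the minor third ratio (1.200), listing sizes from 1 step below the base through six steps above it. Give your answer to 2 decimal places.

18.00px, 21.60px, 25.92px, 31.10px, 37.32px, 44.79px, 53.75px, 64.50px

Step -1: 21.6 ÷ 1.200 = 18.00
Step 0: 21.6px
Step 1: 21.6 × 1.200 = 25.92
Step 2: 21.6 × 1.200² = 31.10
Step 3: 21.6 × 1.200³ = 37.32
Step 4: 21.6 × 1.200⁴ = 44.79
Step 5: 21.6 × 1.200⁵ = 53.75
Step 6: 21.6 × 1.200⁶ = 64.50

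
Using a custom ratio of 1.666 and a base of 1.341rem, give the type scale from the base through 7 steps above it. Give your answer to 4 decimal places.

Step 0: 1.341rem
Step 1: 1.341 × 1.666 = 2.2341
Step 2: 1.341 × 1.666² = 3.7220
Step 3: 1.341 × 1.666³ = 6.2009
Step 4: 1.341 × 1.666⁴ = 10.3307
Step 5: 1.341 × 1.666⁵ = 17.2109
Step 6: 1.341 × 1.666⁶ = 28.6734
Step 7: 1.341 × 1.666⁷ = 47.7698

1.3410rem, 2.2341rem, 3.7220rem, 6.2009rem, 10.3307rem, 17.2109rem, 28.6734rem, 47.7698rem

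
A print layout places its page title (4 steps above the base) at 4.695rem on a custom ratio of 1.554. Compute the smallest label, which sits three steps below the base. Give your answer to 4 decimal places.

4.695 ÷ 1.554⁷ = 4.695 ÷ 21.88553 ≈ 0.2145

0.2145rem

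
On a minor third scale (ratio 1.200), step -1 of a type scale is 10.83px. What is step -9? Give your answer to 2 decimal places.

2.52px

10.83 ÷ 1.200⁸ = 10.83 ÷ 4.29982 ≈ 2.519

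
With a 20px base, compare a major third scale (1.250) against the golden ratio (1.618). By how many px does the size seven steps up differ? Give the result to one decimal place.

485.2px

Major third: 20.0 × 1.250⁷ = 95.367px
Golden ratio: 20.0 × 1.618⁷ = 580.603px
Difference: 580.603 − 95.367 = 485.236px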